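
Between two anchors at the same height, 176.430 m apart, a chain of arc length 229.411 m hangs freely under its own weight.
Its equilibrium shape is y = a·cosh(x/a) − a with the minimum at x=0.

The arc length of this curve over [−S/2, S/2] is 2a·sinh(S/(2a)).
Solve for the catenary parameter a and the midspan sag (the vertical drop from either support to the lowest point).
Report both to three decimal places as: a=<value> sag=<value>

a=68.496 sag=65.104

seed: a₀ = √(S³/(24(L−S))) = √(176.430³/(24·52.981)) = 65.719304
iter 1: u=1.342300  f(a)=+4.983e+00  f'(a)=-1.922e+00  a ← 65.719304 − (+4.983e+00/-1.922e+00) = 68.311643
iter 2: u=1.291361  f(a)=+3.100e-01  f'(a)=-1.690e+00  a ← 68.311643 − (+3.100e-01/-1.690e+00) = 68.495101
iter 3: u=1.287902  f(a)=+1.376e-03  f'(a)=-1.675e+00  a ← 68.495101 − (+1.376e-03/-1.675e+00) = 68.495923
iter 4: u=1.287887  f(a)=+2.737e-08  f'(a)=-1.675e+00  a ← 68.495923 − (+2.737e-08/-1.675e+00) = 68.495923
iter 5: u=1.287887  f(a)=+2.842e-14  f'(a)=-1.675e+00  a ← 68.495923 − (+2.842e-14/-1.675e+00) = 68.495923
converged: |Δa| < 1e-12 after 5 iterations
sag = a·(cosh(S/(2a)) − 1) = 68.495923·(cosh(1.287887) − 1) = 65.104388
T_max/T_min = cosh(S/(2a)) = 1.950486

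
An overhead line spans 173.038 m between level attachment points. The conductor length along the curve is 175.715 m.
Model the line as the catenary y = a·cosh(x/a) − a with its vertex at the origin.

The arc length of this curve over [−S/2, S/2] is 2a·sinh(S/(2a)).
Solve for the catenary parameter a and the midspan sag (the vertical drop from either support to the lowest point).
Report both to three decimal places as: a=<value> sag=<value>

a=284.633 sag=13.251

seed: a₀ = √(S³/(24(L−S))) = √(173.038³/(24·2.677)) = 283.976514
iter 1: u=0.304670  f(a)=+1.245e-02  f'(a)=-1.903e-02  a ← 283.976514 − (+1.245e-02/-1.903e-02) = 284.630871
iter 2: u=0.303969  f(a)=+4.317e-05  f'(a)=-1.890e-02  a ← 284.630871 − (+4.317e-05/-1.890e-02) = 284.633155
iter 3: u=0.303967  f(a)=+5.229e-10  f'(a)=-1.890e-02  a ← 284.633155 − (+5.229e-10/-1.890e-02) = 284.633155
iter 4: u=0.303967  f(a)=+2.842e-14  f'(a)=-1.890e-02  a ← 284.633155 − (+2.842e-14/-1.890e-02) = 284.633155
converged: |Δa| < 1e-12 after 4 iterations
sag = a·(cosh(S/(2a)) − 1) = 284.633155·(cosh(0.303967) − 1) = 13.251006
T_max/T_min = cosh(S/(2a)) = 1.046555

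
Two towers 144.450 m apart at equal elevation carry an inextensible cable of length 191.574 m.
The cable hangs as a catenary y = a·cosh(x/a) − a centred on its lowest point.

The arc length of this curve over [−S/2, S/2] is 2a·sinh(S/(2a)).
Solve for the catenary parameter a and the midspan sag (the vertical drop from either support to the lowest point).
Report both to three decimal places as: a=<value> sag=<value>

a=53.981 sag=55.969

seed: a₀ = √(S³/(24(L−S))) = √(144.450³/(24·47.124)) = 51.623759
iter 1: u=1.399065  f(a)=+4.833e+00  f'(a)=-2.209e+00  a ← 51.623759 − (+4.833e+00/-2.209e+00) = 53.811637
iter 2: u=1.342182  f(a)=+3.242e-01  f'(a)=-1.922e+00  a ← 53.811637 − (+3.242e-01/-1.922e+00) = 53.980358
iter 3: u=1.337987  f(a)=+1.691e-03  f'(a)=-1.902e+00  a ← 53.980358 − (+1.691e-03/-1.902e+00) = 53.981248
iter 4: u=1.337965  f(a)=+4.655e-08  f'(a)=-1.902e+00  a ← 53.981248 − (+4.655e-08/-1.902e+00) = 53.981248
iter 5: u=1.337965  f(a)=+2.842e-14  f'(a)=-1.902e+00  a ← 53.981248 − (+2.842e-14/-1.902e+00) = 53.981248
converged: |Δa| < 1e-12 after 5 iterations
sag = a·(cosh(S/(2a)) − 1) = 53.981248·(cosh(1.337965) − 1) = 55.969307
T_max/T_min = cosh(S/(2a)) = 2.036829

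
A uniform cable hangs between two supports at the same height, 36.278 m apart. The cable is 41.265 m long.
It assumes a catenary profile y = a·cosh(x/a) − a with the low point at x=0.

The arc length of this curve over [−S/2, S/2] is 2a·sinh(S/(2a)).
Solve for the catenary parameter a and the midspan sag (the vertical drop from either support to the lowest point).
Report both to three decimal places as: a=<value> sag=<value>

a=20.372 sag=8.623

seed: a₀ = √(S³/(24(L−S))) = √(36.278³/(24·4.987)) = 19.972834
iter 1: u=0.908184  f(a)=+2.097e-01  f'(a)=-5.418e-01  a ← 19.972834 − (+2.097e-01/-5.418e-01) = 20.359968
iter 2: u=0.890915  f(a)=+6.254e-03  f'(a)=-5.099e-01  a ← 20.359968 − (+6.254e-03/-5.099e-01) = 20.372232
iter 3: u=0.890379  f(a)=+5.938e-06  f'(a)=-5.090e-01  a ← 20.372232 − (+5.938e-06/-5.090e-01) = 20.372244
iter 4: u=0.890378  f(a)=+5.357e-12  f'(a)=-5.090e-01  a ← 20.372244 − (+5.357e-12/-5.090e-01) = 20.372244
converged: |Δa| < 1e-12 after 4 iterations
sag = a·(cosh(S/(2a)) − 1) = 20.372244·(cosh(0.890378) − 1) = 8.623073
T_max/T_min = cosh(S/(2a)) = 1.423276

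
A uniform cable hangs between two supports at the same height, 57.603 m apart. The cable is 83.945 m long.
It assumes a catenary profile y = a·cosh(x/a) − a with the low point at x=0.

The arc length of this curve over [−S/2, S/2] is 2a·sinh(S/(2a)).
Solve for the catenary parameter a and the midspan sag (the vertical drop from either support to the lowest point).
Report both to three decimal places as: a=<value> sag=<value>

seed: a₀ = √(S³/(24(L−S))) = √(57.603³/(24·26.342)) = 17.387521
iter 1: u=1.656447  f(a)=+3.859e+00  f'(a)=-3.947e+00  a ← 17.387521 − (+3.859e+00/-3.947e+00) = 18.365249
iter 2: u=1.568261  f(a)=+3.494e-01  f'(a)=-3.262e+00  a ← 18.365249 − (+3.494e-01/-3.262e+00) = 18.472377
iter 3: u=1.559166  f(a)=+3.495e-03  f'(a)=-3.197e+00  a ← 18.472377 − (+3.495e-03/-3.197e+00) = 18.473470
iter 4: u=1.559074  f(a)=+3.574e-07  f'(a)=-3.196e+00  a ← 18.473470 − (+3.574e-07/-3.196e+00) = 18.473470
iter 5: u=1.559074  f(a)=-1.421e-14  f'(a)=-3.196e+00  a ← 18.473470 − (-1.421e-14/-3.196e+00) = 18.473470
converged: |Δa| < 1e-12 after 5 iterations
sag = a·(cosh(S/(2a)) − 1) = 18.473470·(cosh(1.559074) − 1) = 27.384570
T_max/T_min = cosh(S/(2a)) = 2.482373

a=18.473 sag=27.385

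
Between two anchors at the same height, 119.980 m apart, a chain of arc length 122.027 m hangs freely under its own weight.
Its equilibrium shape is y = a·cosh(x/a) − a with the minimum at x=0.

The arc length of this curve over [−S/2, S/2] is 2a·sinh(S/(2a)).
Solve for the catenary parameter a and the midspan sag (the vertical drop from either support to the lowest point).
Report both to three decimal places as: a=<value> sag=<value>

a=187.977 sag=9.654

seed: a₀ = √(S³/(24(L−S))) = √(119.980³/(24·2.047)) = 187.498909
iter 1: u=0.319949  f(a)=+1.050e-02  f'(a)=-2.206e-02  a ← 187.498909 − (+1.050e-02/-2.206e-02) = 187.975031
iter 2: u=0.319138  f(a)=+4.014e-05  f'(a)=-2.189e-02  a ← 187.975031 − (+4.014e-05/-2.189e-02) = 187.976865
iter 3: u=0.319135  f(a)=+5.913e-10  f'(a)=-2.189e-02  a ← 187.976865 − (+5.913e-10/-2.189e-02) = 187.976865
iter 4: u=0.319135  f(a)=+1.421e-14  f'(a)=-2.189e-02  a ← 187.976865 − (+1.421e-14/-2.189e-02) = 187.976865
converged: |Δa| < 1e-12 after 4 iterations
sag = a·(cosh(S/(2a)) − 1) = 187.976865·(cosh(0.319135) − 1) = 9.653975
T_max/T_min = cosh(S/(2a)) = 1.051357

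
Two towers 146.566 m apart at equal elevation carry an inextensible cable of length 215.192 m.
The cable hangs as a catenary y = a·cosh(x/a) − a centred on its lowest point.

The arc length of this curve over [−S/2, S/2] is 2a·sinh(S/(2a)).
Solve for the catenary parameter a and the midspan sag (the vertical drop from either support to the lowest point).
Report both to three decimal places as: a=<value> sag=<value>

seed: a₀ = √(S³/(24(L−S))) = √(146.566³/(24·68.626)) = 43.721987
iter 1: u=1.676113  f(a)=+1.031e+01  f'(a)=-4.114e+00  a ← 43.721987 − (+1.031e+01/-4.114e+00) = 46.227936
iter 2: u=1.585254  f(a)=+9.529e-01  f'(a)=-3.386e+00  a ← 46.227936 − (+9.529e-01/-3.386e+00) = 46.509342
iter 3: u=1.575662  f(a)=+9.968e-03  f'(a)=-3.316e+00  a ← 46.509342 − (+9.968e-03/-3.316e+00) = 46.512349
iter 4: u=1.575560  f(a)=+1.116e-06  f'(a)=-3.315e+00  a ← 46.512349 − (+1.116e-06/-3.315e+00) = 46.512349
iter 5: u=1.575560  f(a)=+0.000e+00  f'(a)=-3.315e+00  a ← 46.512349 − (+0.000e+00/-3.315e+00) = 46.512349
converged: |Δa| < 1e-12 after 5 iterations
sag = a·(cosh(S/(2a)) − 1) = 46.512349·(cosh(1.575560) − 1) = 70.706667
T_max/T_min = cosh(S/(2a)) = 2.520170

a=46.512 sag=70.707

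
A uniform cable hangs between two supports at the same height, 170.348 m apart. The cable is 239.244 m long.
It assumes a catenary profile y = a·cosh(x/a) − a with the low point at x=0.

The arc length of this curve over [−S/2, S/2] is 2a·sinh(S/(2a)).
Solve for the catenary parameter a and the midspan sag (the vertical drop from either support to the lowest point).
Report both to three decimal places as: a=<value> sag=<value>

seed: a₀ = √(S³/(24(L−S))) = √(170.348³/(24·68.896)) = 54.676780
iter 1: u=1.557773  f(a)=+8.859e+00  f'(a)=-3.187e+00  a ← 54.676780 − (+8.859e+00/-3.187e+00) = 57.456401
iter 2: u=1.482411  f(a)=+7.204e-01  f'(a)=-2.688e+00  a ← 57.456401 − (+7.204e-01/-2.688e+00) = 57.724393
iter 3: u=1.475529  f(a)=+5.695e-03  f'(a)=-2.646e+00  a ← 57.724393 − (+5.695e-03/-2.646e+00) = 57.726546
iter 4: u=1.475474  f(a)=+3.621e-07  f'(a)=-2.645e+00  a ← 57.726546 − (+3.621e-07/-2.645e+00) = 57.726546
iter 5: u=1.475474  f(a)=-5.684e-14  f'(a)=-2.645e+00  a ← 57.726546 − (-5.684e-14/-2.645e+00) = 57.726546
converged: |Δa| < 1e-12 after 5 iterations
sag = a·(cosh(S/(2a)) − 1) = 57.726546·(cosh(1.475474) − 1) = 75.095805
T_max/T_min = cosh(S/(2a)) = 2.300889

a=57.727 sag=75.096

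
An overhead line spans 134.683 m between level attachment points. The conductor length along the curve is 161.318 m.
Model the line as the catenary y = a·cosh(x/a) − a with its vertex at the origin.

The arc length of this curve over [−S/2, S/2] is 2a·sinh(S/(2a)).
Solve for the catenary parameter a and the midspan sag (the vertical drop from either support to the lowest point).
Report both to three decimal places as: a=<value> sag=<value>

a=63.577 sag=39.126

seed: a₀ = √(S³/(24(L−S))) = √(134.683³/(24·26.635)) = 61.821167
iter 1: u=1.089295  f(a)=+1.626e+00  f'(a)=-9.684e-01  a ← 61.821167 − (+1.626e+00/-9.684e-01) = 63.499889
iter 2: u=1.060498  f(a)=+6.857e-02  f'(a)=-8.882e-01  a ← 63.499889 − (+6.857e-02/-8.882e-01) = 63.577084
iter 3: u=1.059210  f(a)=+1.339e-04  f'(a)=-8.848e-01  a ← 63.577084 − (+1.339e-04/-8.848e-01) = 63.577235
iter 4: u=1.059208  f(a)=+5.126e-10  f'(a)=-8.848e-01  a ← 63.577235 − (+5.126e-10/-8.848e-01) = 63.577235
iter 5: u=1.059208  f(a)=+5.684e-14  f'(a)=-8.848e-01  a ← 63.577235 − (+5.684e-14/-8.848e-01) = 63.577235
converged: |Δa| < 1e-12 after 5 iterations
sag = a·(cosh(S/(2a)) − 1) = 63.577235·(cosh(1.059208) − 1) = 39.125925
T_max/T_min = cosh(S/(2a)) = 1.615408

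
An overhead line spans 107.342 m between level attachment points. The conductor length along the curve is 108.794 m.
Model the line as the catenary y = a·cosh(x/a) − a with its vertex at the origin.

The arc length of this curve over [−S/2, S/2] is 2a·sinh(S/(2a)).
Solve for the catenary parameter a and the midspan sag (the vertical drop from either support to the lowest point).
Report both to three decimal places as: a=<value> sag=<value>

a=188.774 sag=7.681

seed: a₀ = √(S³/(24(L−S))) = √(107.342³/(24·1.452)) = 188.393361
iter 1: u=0.284888  f(a)=+5.904e-03  f'(a)=-1.554e-02  a ← 188.393361 − (+5.904e-03/-1.554e-02) = 188.773264
iter 2: u=0.284315  f(a)=+1.791e-05  f'(a)=-1.545e-02  a ← 188.773264 − (+1.791e-05/-1.545e-02) = 188.774423
iter 3: u=0.284313  f(a)=+1.658e-10  f'(a)=-1.545e-02  a ← 188.774423 − (+1.658e-10/-1.545e-02) = 188.774423
iter 4: u=0.284313  f(a)=+0.000e+00  f'(a)=-1.545e-02  a ← 188.774423 − (+0.000e+00/-1.545e-02) = 188.774423
converged: |Δa| < 1e-12 after 4 iterations
sag = a·(cosh(S/(2a)) − 1) = 188.774423·(cosh(0.284313) − 1) = 7.681212
T_max/T_min = cosh(S/(2a)) = 1.040690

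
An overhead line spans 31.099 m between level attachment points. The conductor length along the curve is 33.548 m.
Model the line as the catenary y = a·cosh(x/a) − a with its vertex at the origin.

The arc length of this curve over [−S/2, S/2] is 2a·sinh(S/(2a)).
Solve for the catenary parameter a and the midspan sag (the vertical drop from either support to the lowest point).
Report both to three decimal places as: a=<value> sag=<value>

seed: a₀ = √(S³/(24(L−S))) = √(31.099³/(24·2.449)) = 22.621407
iter 1: u=0.687380  f(a)=+5.851e-02  f'(a)=-2.269e-01  a ← 22.621407 − (+5.851e-02/-2.269e-01) = 22.879253
iter 2: u=0.679633  f(a)=+1.015e-03  f'(a)=-2.191e-01  a ← 22.879253 − (+1.015e-03/-2.191e-01) = 22.883888
iter 3: u=0.679496  f(a)=+3.178e-07  f'(a)=-2.190e-01  a ← 22.883888 − (+3.178e-07/-2.190e-01) = 22.883889
iter 4: u=0.679496  f(a)=+2.842e-14  f'(a)=-2.190e-01  a ← 22.883889 − (+2.842e-14/-2.190e-01) = 22.883889
converged: |Δa| < 1e-12 after 4 iterations
sag = a·(cosh(S/(2a)) − 1) = 22.883889·(cosh(0.679496) − 1) = 5.489328
T_max/T_min = cosh(S/(2a)) = 1.239877

a=22.884 sag=5.489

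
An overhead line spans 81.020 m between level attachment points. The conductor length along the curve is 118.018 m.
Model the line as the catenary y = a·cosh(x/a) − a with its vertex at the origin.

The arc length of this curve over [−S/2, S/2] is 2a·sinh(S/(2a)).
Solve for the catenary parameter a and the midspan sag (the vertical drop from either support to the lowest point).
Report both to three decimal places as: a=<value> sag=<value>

a=26.000 sag=38.483

seed: a₀ = √(S³/(24(L−S))) = √(81.020³/(24·36.998)) = 24.473361
iter 1: u=1.655269  f(a)=+5.412e+00  f'(a)=-3.937e+00  a ← 24.473361 − (+5.412e+00/-3.937e+00) = 25.847952
iter 2: u=1.567242  f(a)=+4.895e-01  f'(a)=-3.255e+00  a ← 25.847952 − (+4.895e-01/-3.255e+00) = 25.998339
iter 3: u=1.558176  f(a)=+4.882e-03  f'(a)=-3.190e+00  a ← 25.998339 − (+4.882e-03/-3.190e+00) = 25.999870
iter 4: u=1.558085  f(a)=+4.965e-07  f'(a)=-3.189e+00  a ← 25.999870 − (+4.965e-07/-3.189e+00) = 25.999870
iter 5: u=1.558085  f(a)=+1.421e-14  f'(a)=-3.189e+00  a ← 25.999870 − (+1.421e-14/-3.189e+00) = 25.999870
converged: |Δa| < 1e-12 after 5 iterations
sag = a·(cosh(S/(2a)) − 1) = 25.999870·(cosh(1.558085) − 1) = 38.483115
T_max/T_min = cosh(S/(2a)) = 2.480127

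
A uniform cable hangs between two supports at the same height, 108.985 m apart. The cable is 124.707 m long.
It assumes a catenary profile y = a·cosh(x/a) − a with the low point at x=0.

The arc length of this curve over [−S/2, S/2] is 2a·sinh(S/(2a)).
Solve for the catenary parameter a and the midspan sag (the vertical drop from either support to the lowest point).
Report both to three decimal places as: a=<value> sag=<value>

a=59.799 sag=26.595

seed: a₀ = √(S³/(24(L−S))) = √(108.985³/(24·15.722)) = 58.572070
iter 1: u=0.930350  f(a)=+6.946e-01  f'(a)=-5.848e-01  a ← 58.572070 − (+6.946e-01/-5.848e-01) = 59.759892
iter 2: u=0.911857  f(a)=+2.169e-02  f'(a)=-5.488e-01  a ← 59.759892 − (+2.169e-02/-5.488e-01) = 59.799421
iter 3: u=0.911255  f(a)=+2.267e-05  f'(a)=-5.476e-01  a ← 59.799421 − (+2.267e-05/-5.476e-01) = 59.799462
iter 4: u=0.911254  f(a)=+2.477e-11  f'(a)=-5.476e-01  a ← 59.799462 − (+2.477e-11/-5.476e-01) = 59.799462
converged: |Δa| < 1e-12 after 4 iterations
sag = a·(cosh(S/(2a)) − 1) = 59.799462·(cosh(0.911254) − 1) = 26.594604
T_max/T_min = cosh(S/(2a)) = 1.444730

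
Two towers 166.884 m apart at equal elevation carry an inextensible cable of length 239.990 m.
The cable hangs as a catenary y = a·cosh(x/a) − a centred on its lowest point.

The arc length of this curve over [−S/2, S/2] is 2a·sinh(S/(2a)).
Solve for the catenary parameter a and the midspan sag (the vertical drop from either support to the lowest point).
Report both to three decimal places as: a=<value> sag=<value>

a=54.558 sag=77.257

seed: a₀ = √(S³/(24(L−S))) = √(166.884³/(24·73.106)) = 51.468311
iter 1: u=1.621231  f(a)=+1.023e+01  f'(a)=-3.661e+00  a ← 51.468311 − (+1.023e+01/-3.661e+00) = 54.262903
iter 2: u=1.537736  f(a)=+8.924e-01  f'(a)=-3.048e+00  a ← 54.262903 − (+8.924e-01/-3.048e+00) = 54.555695
iter 3: u=1.529483  f(a)=+8.222e-03  f'(a)=-2.992e+00  a ← 54.555695 − (+8.222e-03/-2.992e+00) = 54.558443
iter 4: u=1.529406  f(a)=+7.123e-07  f'(a)=-2.991e+00  a ← 54.558443 − (+7.123e-07/-2.991e+00) = 54.558443
iter 5: u=1.529406  f(a)=+0.000e+00  f'(a)=-2.991e+00  a ← 54.558443 − (+0.000e+00/-2.991e+00) = 54.558443
converged: |Δa| < 1e-12 after 5 iterations
sag = a·(cosh(S/(2a)) − 1) = 54.558443·(cosh(1.529406) − 1) = 77.257428
T_max/T_min = cosh(S/(2a)) = 2.416049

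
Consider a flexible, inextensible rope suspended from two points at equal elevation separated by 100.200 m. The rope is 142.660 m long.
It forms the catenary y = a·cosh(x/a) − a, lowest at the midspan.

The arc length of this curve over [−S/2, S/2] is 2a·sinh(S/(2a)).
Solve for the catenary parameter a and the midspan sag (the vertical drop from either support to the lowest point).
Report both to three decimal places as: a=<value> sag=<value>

seed: a₀ = √(S³/(24(L−S))) = √(100.200³/(24·42.460)) = 31.419985
iter 1: u=1.594527  f(a)=+5.736e+00  f'(a)=-3.455e+00  a ← 31.419985 − (+5.736e+00/-3.455e+00) = 33.080120
iter 2: u=1.514505  f(a)=+4.860e-01  f'(a)=-2.893e+00  a ← 33.080120 − (+4.860e-01/-2.893e+00) = 33.248141
iter 3: u=1.506851  f(a)=+4.202e-03  f'(a)=-2.843e+00  a ← 33.248141 − (+4.202e-03/-2.843e+00) = 33.249619
iter 4: u=1.506784  f(a)=+3.201e-07  f'(a)=-2.842e+00  a ← 33.249619 − (+3.201e-07/-2.842e+00) = 33.249619
iter 5: u=1.506784  f(a)=+0.000e+00  f'(a)=-2.842e+00  a ← 33.249619 − (+0.000e+00/-2.842e+00) = 33.249619
converged: |Δa| < 1e-12 after 5 iterations
sag = a·(cosh(S/(2a)) − 1) = 33.249619·(cosh(1.506784) − 1) = 45.449212
T_max/T_min = cosh(S/(2a)) = 2.366909

a=33.250 sag=45.449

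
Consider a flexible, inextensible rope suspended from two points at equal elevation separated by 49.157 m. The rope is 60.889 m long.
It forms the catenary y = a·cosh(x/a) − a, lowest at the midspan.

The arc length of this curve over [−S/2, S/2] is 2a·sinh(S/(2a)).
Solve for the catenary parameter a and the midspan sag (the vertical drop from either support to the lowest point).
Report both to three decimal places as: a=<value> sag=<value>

a=21.238 sag=15.883

seed: a₀ = √(S³/(24(L−S))) = √(49.157³/(24·11.732)) = 20.539336
iter 1: u=1.196655  f(a)=+8.692e-01  f'(a)=-1.315e+00  a ← 20.539336 − (+8.692e-01/-1.315e+00) = 21.200553
iter 2: u=1.159333  f(a)=+4.374e-02  f'(a)=-1.185e+00  a ← 21.200553 − (+4.374e-02/-1.185e+00) = 21.237454
iter 3: u=1.157319  f(a)=+1.237e-04  f'(a)=-1.179e+00  a ← 21.237454 − (+1.237e-04/-1.179e+00) = 21.237559
iter 4: u=1.157313  f(a)=+9.966e-10  f'(a)=-1.179e+00  a ← 21.237559 − (+9.966e-10/-1.179e+00) = 21.237559
iter 5: u=1.157313  f(a)=-7.105e-15  f'(a)=-1.179e+00  a ← 21.237559 − (-7.105e-15/-1.179e+00) = 21.237559
converged: |Δa| < 1e-12 after 5 iterations
sag = a·(cosh(S/(2a)) − 1) = 21.237559·(cosh(1.157313) − 1) = 15.882536
T_max/T_min = cosh(S/(2a)) = 1.747851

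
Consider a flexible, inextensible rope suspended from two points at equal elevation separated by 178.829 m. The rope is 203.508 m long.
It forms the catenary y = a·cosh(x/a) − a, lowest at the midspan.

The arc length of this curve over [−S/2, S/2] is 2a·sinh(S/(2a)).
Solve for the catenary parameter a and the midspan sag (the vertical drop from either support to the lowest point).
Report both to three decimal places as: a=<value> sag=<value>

seed: a₀ = √(S³/(24(L−S))) = √(178.829³/(24·24.679)) = 98.262435
iter 1: u=0.909956  f(a)=+1.042e+00  f'(a)=-5.451e-01  a ← 98.262435 − (+1.042e+00/-5.451e-01) = 100.174044
iter 2: u=0.892591  f(a)=+3.119e-02  f'(a)=-5.130e-01  a ← 100.174044 − (+3.119e-02/-5.130e-01) = 100.234843
iter 3: u=0.892050  f(a)=+2.984e-05  f'(a)=-5.120e-01  a ← 100.234843 − (+2.984e-05/-5.120e-01) = 100.234901
iter 4: u=0.892050  f(a)=+2.743e-11  f'(a)=-5.120e-01  a ← 100.234901 − (+2.743e-11/-5.120e-01) = 100.234901
converged: |Δa| < 1e-12 after 4 iterations
sag = a·(cosh(S/(2a)) − 1) = 100.234901·(cosh(0.892050) − 1) = 42.596860
T_max/T_min = cosh(S/(2a)) = 1.424970

a=100.235 sag=42.597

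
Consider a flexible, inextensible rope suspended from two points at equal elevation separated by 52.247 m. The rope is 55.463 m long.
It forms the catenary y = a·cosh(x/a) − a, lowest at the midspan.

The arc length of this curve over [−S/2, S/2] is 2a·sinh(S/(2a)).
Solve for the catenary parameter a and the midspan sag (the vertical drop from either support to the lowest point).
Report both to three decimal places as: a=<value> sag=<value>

seed: a₀ = √(S³/(24(L−S))) = √(52.247³/(24·3.216)) = 42.986135
iter 1: u=0.607719  f(a)=+5.991e-02  f'(a)=-1.552e-01  a ← 42.986135 − (+5.991e-02/-1.552e-01) = 43.372093
iter 2: u=0.602311  f(a)=+8.165e-04  f'(a)=-1.510e-01  a ← 43.372093 − (+8.165e-04/-1.510e-01) = 43.377499
iter 3: u=0.602236  f(a)=+1.563e-07  f'(a)=-1.510e-01  a ← 43.377499 − (+1.563e-07/-1.510e-01) = 43.377500
iter 4: u=0.602236  f(a)=+7.105e-15  f'(a)=-1.510e-01  a ← 43.377500 − (+7.105e-15/-1.510e-01) = 43.377500
converged: |Δa| < 1e-12 after 4 iterations
sag = a·(cosh(S/(2a)) − 1) = 43.377500·(cosh(0.602236) − 1) = 8.106901
T_max/T_min = cosh(S/(2a)) = 1.186892

a=43.378 sag=8.107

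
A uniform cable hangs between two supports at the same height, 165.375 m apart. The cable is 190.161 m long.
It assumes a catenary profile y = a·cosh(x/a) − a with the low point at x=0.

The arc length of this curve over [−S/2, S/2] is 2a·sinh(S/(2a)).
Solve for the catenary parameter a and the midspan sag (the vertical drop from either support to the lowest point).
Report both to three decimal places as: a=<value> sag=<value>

a=89.092 sag=41.206

seed: a₀ = √(S³/(24(L−S))) = √(165.375³/(24·24.786)) = 87.195875
iter 1: u=0.948296  f(a)=+1.139e+00  f'(a)=-6.213e-01  a ← 87.195875 − (+1.139e+00/-6.213e-01) = 89.028499
iter 2: u=0.928776  f(a)=+3.689e-02  f'(a)=-5.816e-01  a ← 89.028499 − (+3.689e-02/-5.816e-01) = 89.091916
iter 3: u=0.928115  f(a)=+4.158e-05  f'(a)=-5.803e-01  a ← 89.091916 − (+4.158e-05/-5.803e-01) = 89.091988
iter 4: u=0.928114  f(a)=+5.298e-11  f'(a)=-5.803e-01  a ← 89.091988 − (+5.298e-11/-5.803e-01) = 89.091988
iter 5: u=0.928114  f(a)=+0.000e+00  f'(a)=-5.803e-01  a ← 89.091988 − (+0.000e+00/-5.803e-01) = 89.091988
converged: |Δa| < 1e-12 after 5 iterations
sag = a·(cosh(S/(2a)) − 1) = 89.091988·(cosh(0.928114) − 1) = 41.206453
T_max/T_min = cosh(S/(2a)) = 1.462516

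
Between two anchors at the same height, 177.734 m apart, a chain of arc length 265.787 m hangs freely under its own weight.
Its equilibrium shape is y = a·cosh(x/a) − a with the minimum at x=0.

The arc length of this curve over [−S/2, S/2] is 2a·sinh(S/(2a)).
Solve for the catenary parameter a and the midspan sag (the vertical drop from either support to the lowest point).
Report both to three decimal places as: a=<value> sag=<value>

a=55.008 sag=88.820

seed: a₀ = √(S³/(24(L−S))) = √(177.734³/(24·88.053)) = 51.543995
iter 1: u=1.724100  f(a)=+1.405e+01  f'(a)=-4.546e+00  a ← 51.543995 − (+1.405e+01/-4.546e+00) = 54.635055
iter 2: u=1.626556  f(a)=+1.363e+00  f'(a)=-3.703e+00  a ← 54.635055 − (+1.363e+00/-3.703e+00) = 55.003199
iter 3: u=1.615670  f(a)=+1.588e-02  f'(a)=-3.617e+00  a ← 55.003199 − (+1.588e-02/-3.617e+00) = 55.007588
iter 4: u=1.615541  f(a)=+2.208e-06  f'(a)=-3.616e+00  a ← 55.007588 − (+2.208e-06/-3.616e+00) = 55.007589
iter 5: u=1.615541  f(a)=+0.000e+00  f'(a)=-3.616e+00  a ← 55.007589 − (+0.000e+00/-3.616e+00) = 55.007589
converged: |Δa| < 1e-12 after 5 iterations
sag = a·(cosh(S/(2a)) − 1) = 55.007589·(cosh(1.615541) − 1) = 88.820493
T_max/T_min = cosh(S/(2a)) = 2.614695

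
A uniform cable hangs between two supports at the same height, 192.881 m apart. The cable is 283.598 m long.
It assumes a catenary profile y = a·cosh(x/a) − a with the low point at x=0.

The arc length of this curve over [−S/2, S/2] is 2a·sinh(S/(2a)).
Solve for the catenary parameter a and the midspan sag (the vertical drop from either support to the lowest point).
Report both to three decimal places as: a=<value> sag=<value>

seed: a₀ = √(S³/(24(L−S))) = √(192.881³/(24·90.717)) = 57.409559
iter 1: u=1.679868  f(a)=+1.369e+01  f'(a)=-4.147e+00  a ← 57.409559 − (+1.369e+01/-4.147e+00) = 60.711915
iter 2: u=1.588494  f(a)=+1.271e+00  f'(a)=-3.410e+00  a ← 60.711915 − (+1.271e+00/-3.410e+00) = 61.084488
iter 3: u=1.578805  f(a)=+1.341e-02  f'(a)=-3.339e+00  a ← 61.084488 − (+1.341e-02/-3.339e+00) = 61.088504
iter 4: u=1.578701  f(a)=+1.527e-06  f'(a)=-3.338e+00  a ← 61.088504 − (+1.527e-06/-3.338e+00) = 61.088504
iter 5: u=1.578701  f(a)=+0.000e+00  f'(a)=-3.338e+00  a ← 61.088504 − (+0.000e+00/-3.338e+00) = 61.088504
converged: |Δa| < 1e-12 after 5 iterations
sag = a·(cosh(S/(2a)) − 1) = 61.088504·(cosh(1.578701) − 1) = 93.309558
T_max/T_min = cosh(S/(2a)) = 2.527449

a=61.089 sag=93.310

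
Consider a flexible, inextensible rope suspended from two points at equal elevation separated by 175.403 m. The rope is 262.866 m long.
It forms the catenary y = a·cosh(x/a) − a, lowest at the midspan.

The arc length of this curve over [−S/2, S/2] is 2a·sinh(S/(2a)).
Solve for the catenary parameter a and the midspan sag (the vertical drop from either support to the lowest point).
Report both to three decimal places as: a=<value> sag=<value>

a=54.131 sag=88.013

seed: a₀ = √(S³/(24(L−S))) = √(175.403³/(24·87.463)) = 50.703474
iter 1: u=1.729694  f(a)=+1.406e+01  f'(a)=-4.599e+00  a ← 50.703474 − (+1.406e+01/-4.599e+00) = 53.759852
iter 2: u=1.631357  f(a)=+1.371e+00  f'(a)=-3.742e+00  a ← 53.759852 − (+1.371e+00/-3.742e+00) = 54.126332
iter 3: u=1.620311  f(a)=+1.616e-02  f'(a)=-3.654e+00  a ← 54.126332 − (+1.616e-02/-3.654e+00) = 54.130756
iter 4: u=1.620179  f(a)=+2.305e-06  f'(a)=-3.653e+00  a ← 54.130756 − (+2.305e-06/-3.653e+00) = 54.130756
iter 5: u=1.620179  f(a)=+0.000e+00  f'(a)=-3.653e+00  a ← 54.130756 − (+0.000e+00/-3.653e+00) = 54.130756
converged: |Δa| < 1e-12 after 5 iterations
sag = a·(cosh(S/(2a)) − 1) = 54.130756·(cosh(1.620179) − 1) = 88.012735
T_max/T_min = cosh(S/(2a)) = 2.625928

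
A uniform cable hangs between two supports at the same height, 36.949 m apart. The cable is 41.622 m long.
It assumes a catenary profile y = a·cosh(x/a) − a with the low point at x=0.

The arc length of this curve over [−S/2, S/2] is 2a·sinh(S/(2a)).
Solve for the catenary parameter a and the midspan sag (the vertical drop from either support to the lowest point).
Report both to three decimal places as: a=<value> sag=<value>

a=21.599 sag=8.395

seed: a₀ = √(S³/(24(L−S))) = √(36.949³/(24·4.673)) = 21.208039
iter 1: u=0.871108  f(a)=+1.805e-01  f'(a)=-4.750e-01  a ← 21.208039 − (+1.805e-01/-4.750e-01) = 21.588086
iter 2: u=0.855773  f(a)=+4.967e-03  f'(a)=-4.492e-01  a ← 21.588086 − (+4.967e-03/-4.492e-01) = 21.599143
iter 3: u=0.855335  f(a)=+3.996e-06  f'(a)=-4.485e-01  a ← 21.599143 − (+3.996e-06/-4.485e-01) = 21.599152
iter 4: u=0.855334  f(a)=+2.586e-12  f'(a)=-4.485e-01  a ← 21.599152 − (+2.586e-12/-4.485e-01) = 21.599152
converged: |Δa| < 1e-12 after 4 iterations
sag = a·(cosh(S/(2a)) − 1) = 21.599152·(cosh(0.855334) − 1) = 8.394532
T_max/T_min = cosh(S/(2a)) = 1.388651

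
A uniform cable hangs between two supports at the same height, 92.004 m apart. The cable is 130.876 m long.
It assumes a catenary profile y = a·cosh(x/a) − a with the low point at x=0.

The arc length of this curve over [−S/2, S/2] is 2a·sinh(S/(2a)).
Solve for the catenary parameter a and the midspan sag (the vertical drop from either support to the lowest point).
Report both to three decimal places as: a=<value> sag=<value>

seed: a₀ = √(S³/(24(L−S))) = √(92.004³/(24·38.872)) = 28.892558
iter 1: u=1.592175  f(a)=+5.235e+00  f'(a)=-3.438e+00  a ← 28.892558 − (+5.235e+00/-3.438e+00) = 30.415445
iter 2: u=1.512455  f(a)=+4.424e-01  f'(a)=-2.879e+00  a ← 30.415445 − (+4.424e-01/-2.879e+00) = 30.569102
iter 3: u=1.504853  f(a)=+3.803e-03  f'(a)=-2.830e+00  a ← 30.569102 − (+3.803e-03/-2.830e+00) = 30.570446
iter 4: u=1.504787  f(a)=+2.865e-07  f'(a)=-2.829e+00  a ← 30.570446 − (+2.865e-07/-2.829e+00) = 30.570446
iter 5: u=1.504787  f(a)=+0.000e+00  f'(a)=-2.829e+00  a ← 30.570446 − (+0.000e+00/-2.829e+00) = 30.570446
converged: |Δa| < 1e-12 after 5 iterations
sag = a·(cosh(S/(2a)) − 1) = 30.570446·(cosh(1.504787) − 1) = 41.656170
T_max/T_min = cosh(S/(2a)) = 2.362629

a=30.570 sag=41.656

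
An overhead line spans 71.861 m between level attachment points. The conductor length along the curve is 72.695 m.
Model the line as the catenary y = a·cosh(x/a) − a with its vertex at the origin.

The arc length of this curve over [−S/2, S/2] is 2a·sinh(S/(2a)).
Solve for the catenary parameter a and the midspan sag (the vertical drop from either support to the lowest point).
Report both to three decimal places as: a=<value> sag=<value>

seed: a₀ = √(S³/(24(L−S))) = √(71.861³/(24·0.834)) = 136.160532
iter 1: u=0.263883  f(a)=+2.909e-03  f'(a)=-1.234e-02  a ← 136.160532 − (+2.909e-03/-1.234e-02) = 136.396316
iter 2: u=0.263427  f(a)=+7.572e-06  f'(a)=-1.227e-02  a ← 136.396316 − (+7.572e-06/-1.227e-02) = 136.396933
iter 3: u=0.263426  f(a)=+5.163e-11  f'(a)=-1.227e-02  a ← 136.396933 − (+5.163e-11/-1.227e-02) = 136.396933
iter 4: u=0.263426  f(a)=+0.000e+00  f'(a)=-1.227e-02  a ← 136.396933 − (+0.000e+00/-1.227e-02) = 136.396933
converged: |Δa| < 1e-12 after 4 iterations
sag = a·(cosh(S/(2a)) − 1) = 136.396933·(cosh(0.263426) − 1) = 4.759945
T_max/T_min = cosh(S/(2a)) = 1.034898

a=136.397 sag=4.760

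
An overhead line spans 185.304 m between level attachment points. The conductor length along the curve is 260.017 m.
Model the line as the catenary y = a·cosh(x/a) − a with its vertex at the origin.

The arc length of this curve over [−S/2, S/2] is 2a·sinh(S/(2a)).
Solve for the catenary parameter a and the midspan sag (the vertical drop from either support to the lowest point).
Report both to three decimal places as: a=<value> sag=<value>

a=62.883 sag=81.535

seed: a₀ = √(S³/(24(L−S))) = √(185.304³/(24·74.713)) = 59.569435
iter 1: u=1.555361  f(a)=+9.575e+00  f'(a)=-3.170e+00  a ← 59.569435 − (+9.575e+00/-3.170e+00) = 62.589998
iter 2: u=1.480300  f(a)=+7.765e-01  f'(a)=-2.675e+00  a ← 62.589998 − (+7.765e-01/-2.675e+00) = 62.880282
iter 3: u=1.473467  f(a)=+6.102e-03  f'(a)=-2.633e+00  a ← 62.880282 − (+6.102e-03/-2.633e+00) = 62.882599
iter 4: u=1.473412  f(a)=+3.834e-07  f'(a)=-2.633e+00  a ← 62.882599 − (+3.834e-07/-2.633e+00) = 62.882599
iter 5: u=1.473412  f(a)=+5.684e-14  f'(a)=-2.633e+00  a ← 62.882599 − (+5.684e-14/-2.633e+00) = 62.882599
converged: |Δa| < 1e-12 after 5 iterations
sag = a·(cosh(S/(2a)) − 1) = 62.882599·(cosh(1.473412) − 1) = 81.534960
T_max/T_min = cosh(S/(2a)) = 2.296622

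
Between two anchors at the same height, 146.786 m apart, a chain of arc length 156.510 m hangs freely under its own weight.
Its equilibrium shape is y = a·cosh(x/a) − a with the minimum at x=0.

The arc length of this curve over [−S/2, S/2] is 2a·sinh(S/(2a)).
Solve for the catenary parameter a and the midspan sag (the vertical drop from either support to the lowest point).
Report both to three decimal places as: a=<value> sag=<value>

seed: a₀ = √(S³/(24(L−S))) = √(146.786³/(24·9.724)) = 116.412297
iter 1: u=0.630457  f(a)=+1.951e-01  f'(a)=-1.738e-01  a ← 116.412297 − (+1.951e-01/-1.738e-01) = 117.534828
iter 2: u=0.624436  f(a)=+2.858e-03  f'(a)=-1.687e-01  a ← 117.534828 − (+2.858e-03/-1.687e-01) = 117.551764
iter 3: u=0.624346  f(a)=+6.335e-07  f'(a)=-1.687e-01  a ← 117.551764 − (+6.335e-07/-1.687e-01) = 117.551768
iter 4: u=0.624346  f(a)=+5.684e-14  f'(a)=-1.687e-01  a ← 117.551768 − (+5.684e-14/-1.687e-01) = 117.551768
converged: |Δa| < 1e-12 after 4 iterations
sag = a·(cosh(S/(2a)) − 1) = 117.551768·(cosh(0.624346) − 1) = 23.665310
T_max/T_min = cosh(S/(2a)) = 1.201318

a=117.552 sag=23.665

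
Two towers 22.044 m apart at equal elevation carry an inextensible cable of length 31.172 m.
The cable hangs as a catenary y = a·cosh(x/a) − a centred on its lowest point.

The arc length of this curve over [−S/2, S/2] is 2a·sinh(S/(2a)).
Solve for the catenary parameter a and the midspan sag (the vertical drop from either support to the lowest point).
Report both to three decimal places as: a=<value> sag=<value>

a=7.391 sag=9.858

seed: a₀ = √(S³/(24(L−S))) = √(22.044³/(24·9.128)) = 6.992656
iter 1: u=1.576225  f(a)=+1.203e+00  f'(a)=-3.320e+00  a ← 6.992656 − (+1.203e+00/-3.320e+00) = 7.355153
iter 2: u=1.498541  f(a)=+9.991e-02  f'(a)=-2.789e+00  a ← 7.355153 − (+9.991e-02/-2.789e+00) = 7.390970
iter 3: u=1.491279  f(a)=+8.264e-04  f'(a)=-2.743e+00  a ← 7.390970 − (+8.264e-04/-2.743e+00) = 7.391271
iter 4: u=1.491219  f(a)=+5.757e-08  f'(a)=-2.743e+00  a ← 7.391271 − (+5.757e-08/-2.743e+00) = 7.391271
iter 5: u=1.491219  f(a)=+3.553e-15  f'(a)=-2.743e+00  a ← 7.391271 − (+3.553e-15/-2.743e+00) = 7.391271
converged: |Δa| < 1e-12 after 5 iterations
sag = a·(cosh(S/(2a)) − 1) = 7.391271·(cosh(1.491219) − 1) = 9.858491
T_max/T_min = cosh(S/(2a)) = 2.333802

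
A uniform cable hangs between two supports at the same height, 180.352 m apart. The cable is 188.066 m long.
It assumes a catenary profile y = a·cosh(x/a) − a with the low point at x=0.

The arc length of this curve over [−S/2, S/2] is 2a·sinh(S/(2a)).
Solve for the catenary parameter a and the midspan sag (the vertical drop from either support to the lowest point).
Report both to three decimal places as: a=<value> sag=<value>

a=179.137 sag=23.180

seed: a₀ = √(S³/(24(L−S))) = √(180.352³/(24·7.714)) = 178.006559
iter 1: u=0.506588  f(a)=+9.959e-02  f'(a)=-8.892e-02  a ← 178.006559 − (+9.959e-02/-8.892e-02) = 179.126606
iter 2: u=0.503420  f(a)=+9.478e-04  f'(a)=-8.723e-02  a ← 179.126606 − (+9.478e-04/-8.723e-02) = 179.137472
iter 3: u=0.503390  f(a)=+8.768e-08  f'(a)=-8.721e-02  a ← 179.137472 − (+8.768e-08/-8.721e-02) = 179.137473
iter 4: u=0.503390  f(a)=+2.842e-14  f'(a)=-8.721e-02  a ← 179.137473 − (+2.842e-14/-8.721e-02) = 179.137473
converged: |Δa| < 1e-12 after 4 iterations
sag = a·(cosh(S/(2a)) − 1) = 179.137473·(cosh(0.503390) − 1) = 23.180196
T_max/T_min = cosh(S/(2a)) = 1.129399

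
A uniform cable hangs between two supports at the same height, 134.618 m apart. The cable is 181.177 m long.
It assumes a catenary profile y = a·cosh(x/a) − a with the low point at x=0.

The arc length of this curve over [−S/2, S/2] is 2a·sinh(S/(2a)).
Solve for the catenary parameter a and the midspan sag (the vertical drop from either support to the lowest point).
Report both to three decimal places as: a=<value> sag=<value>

a=48.978 sag=54.003

seed: a₀ = √(S³/(24(L−S))) = √(134.618³/(24·46.559)) = 46.724779
iter 1: u=1.440542  f(a)=+5.077e+00  f'(a)=-2.438e+00  a ← 46.724779 − (+5.077e+00/-2.438e+00) = 48.806774
iter 2: u=1.379091  f(a)=+3.590e-01  f'(a)=-2.105e+00  a ← 48.806774 − (+3.590e-01/-2.105e+00) = 48.977369
iter 3: u=1.374288  f(a)=+2.098e-03  f'(a)=-2.080e+00  a ← 48.977369 − (+2.098e-03/-2.080e+00) = 48.978378
iter 4: u=1.374259  f(a)=+7.256e-08  f'(a)=-2.080e+00  a ← 48.978378 − (+7.256e-08/-2.080e+00) = 48.978378
iter 5: u=1.374259  f(a)=+2.842e-14  f'(a)=-2.080e+00  a ← 48.978378 − (+2.842e-14/-2.080e+00) = 48.978378
converged: |Δa| < 1e-12 after 5 iterations
sag = a·(cosh(S/(2a)) − 1) = 48.978378·(cosh(1.374259) − 1) = 54.002969
T_max/T_min = cosh(S/(2a)) = 2.102588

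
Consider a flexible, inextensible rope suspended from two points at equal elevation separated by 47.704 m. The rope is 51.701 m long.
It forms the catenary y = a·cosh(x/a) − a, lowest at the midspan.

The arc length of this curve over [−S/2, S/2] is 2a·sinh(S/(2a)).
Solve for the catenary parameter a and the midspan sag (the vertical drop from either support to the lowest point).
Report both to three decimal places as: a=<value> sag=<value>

seed: a₀ = √(S³/(24(L−S))) = √(47.704³/(24·3.997)) = 33.640272
iter 1: u=0.709031  f(a)=+1.017e-01  f'(a)=-2.498e-01  a ← 33.640272 − (+1.017e-01/-2.498e-01) = 34.047329
iter 2: u=0.700554  f(a)=+1.875e-03  f'(a)=-2.407e-01  a ← 34.047329 − (+1.875e-03/-2.407e-01) = 34.055120
iter 3: u=0.700394  f(a)=+6.642e-07  f'(a)=-2.405e-01  a ← 34.055120 − (+6.642e-07/-2.405e-01) = 34.055123
iter 4: u=0.700394  f(a)=+7.816e-14  f'(a)=-2.405e-01  a ← 34.055123 − (+7.816e-14/-2.405e-01) = 34.055123
converged: |Δa| < 1e-12 after 4 iterations
sag = a·(cosh(S/(2a)) − 1) = 34.055123·(cosh(0.700394) − 1) = 8.699991
T_max/T_min = cosh(S/(2a)) = 1.255468

a=34.055 sag=8.700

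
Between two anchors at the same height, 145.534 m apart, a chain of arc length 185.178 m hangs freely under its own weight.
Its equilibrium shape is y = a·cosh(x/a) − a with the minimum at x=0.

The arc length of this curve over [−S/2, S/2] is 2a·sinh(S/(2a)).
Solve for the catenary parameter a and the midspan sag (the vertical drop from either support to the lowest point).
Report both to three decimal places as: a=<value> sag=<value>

seed: a₀ = √(S³/(24(L−S))) = √(145.534³/(24·39.644)) = 56.918356
iter 1: u=1.278445  f(a)=+3.369e+00  f'(a)=-1.634e+00  a ← 56.918356 − (+3.369e+00/-1.634e+00) = 58.979511
iter 2: u=1.233767  f(a)=+1.916e-01  f'(a)=-1.453e+00  a ← 58.979511 − (+1.916e-01/-1.453e+00) = 59.111377
iter 3: u=1.231015  f(a)=+7.029e-04  f'(a)=-1.443e+00  a ← 59.111377 − (+7.029e-04/-1.443e+00) = 59.111864
iter 4: u=1.231005  f(a)=+9.533e-09  f'(a)=-1.443e+00  a ← 59.111864 − (+9.533e-09/-1.443e+00) = 59.111864
iter 5: u=1.231005  f(a)=+2.842e-14  f'(a)=-1.443e+00  a ← 59.111864 − (+2.842e-14/-1.443e+00) = 59.111864
converged: |Δa| < 1e-12 after 5 iterations
sag = a·(cosh(S/(2a)) − 1) = 59.111864·(cosh(1.231005) − 1) = 50.737740
T_max/T_min = cosh(S/(2a)) = 1.858334

a=59.112 sag=50.738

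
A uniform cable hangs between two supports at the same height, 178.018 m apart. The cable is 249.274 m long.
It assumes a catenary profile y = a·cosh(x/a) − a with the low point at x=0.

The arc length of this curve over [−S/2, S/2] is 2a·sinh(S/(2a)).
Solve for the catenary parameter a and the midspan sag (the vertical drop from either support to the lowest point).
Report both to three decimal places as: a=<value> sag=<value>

a=60.608 sag=77.984

seed: a₀ = √(S³/(24(L−S))) = √(178.018³/(24·71.256)) = 57.435385
iter 1: u=1.549724  f(a)=+9.063e+00  f'(a)=-3.131e+00  a ← 57.435385 − (+9.063e+00/-3.131e+00) = 60.330196
iter 2: u=1.475364  f(a)=+7.302e-01  f'(a)=-2.645e+00  a ← 60.330196 − (+7.302e-01/-2.645e+00) = 60.606301
iter 3: u=1.468643  f(a)=+5.659e-03  f'(a)=-2.604e+00  a ← 60.606301 − (+5.659e-03/-2.604e+00) = 60.608474
iter 4: u=1.468590  f(a)=+3.457e-07  f'(a)=-2.604e+00  a ← 60.608474 − (+3.457e-07/-2.604e+00) = 60.608474
iter 5: u=1.468590  f(a)=+0.000e+00  f'(a)=-2.604e+00  a ← 60.608474 − (+0.000e+00/-2.604e+00) = 60.608474
converged: |Δa| < 1e-12 after 5 iterations
sag = a·(cosh(S/(2a)) − 1) = 60.608474·(cosh(1.468590) − 1) = 77.983621
T_max/T_min = cosh(S/(2a)) = 2.286679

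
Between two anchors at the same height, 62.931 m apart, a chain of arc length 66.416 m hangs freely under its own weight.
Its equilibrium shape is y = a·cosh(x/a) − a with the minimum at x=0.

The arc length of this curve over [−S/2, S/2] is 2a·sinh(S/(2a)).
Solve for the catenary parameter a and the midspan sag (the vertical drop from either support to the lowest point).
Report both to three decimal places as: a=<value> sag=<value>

a=55.035 sag=9.243

seed: a₀ = √(S³/(24(L−S))) = √(62.931³/(24·3.485)) = 54.587089
iter 1: u=0.576428  f(a)=+5.836e-02  f'(a)=-1.320e-01  a ← 54.587089 − (+5.836e-02/-1.320e-01) = 55.029265
iter 2: u=0.571796  f(a)=+7.167e-04  f'(a)=-1.288e-01  a ← 55.029265 − (+7.167e-04/-1.288e-01) = 55.034831
iter 3: u=0.571738  f(a)=+1.111e-07  f'(a)=-1.287e-01  a ← 55.034831 − (+1.111e-07/-1.287e-01) = 55.034832
iter 4: u=0.571738  f(a)=+1.421e-14  f'(a)=-1.287e-01  a ← 55.034832 − (+1.421e-14/-1.287e-01) = 55.034832
converged: |Δa| < 1e-12 after 4 iterations
sag = a·(cosh(S/(2a)) − 1) = 55.034832·(cosh(0.571738) − 1) = 9.242722
T_max/T_min = cosh(S/(2a)) = 1.167943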